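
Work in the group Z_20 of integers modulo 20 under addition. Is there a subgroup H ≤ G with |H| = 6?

No

6 does not divide |G| = 20, so by Lagrange no subgroup of order 6 exists.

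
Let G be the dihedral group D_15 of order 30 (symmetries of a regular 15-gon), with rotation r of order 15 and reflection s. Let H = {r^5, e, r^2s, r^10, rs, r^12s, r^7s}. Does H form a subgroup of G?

No

|H| = 7 does not divide |G| = 30, so by Lagrange H is not a subgroup.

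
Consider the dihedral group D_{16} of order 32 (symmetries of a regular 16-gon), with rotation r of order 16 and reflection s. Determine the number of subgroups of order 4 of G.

|G| = 32 and 4 | 32, so subgroups of order 4 are possible by Lagrange.
The subgroups of order 4 are: {e, r^8, r^2s, r^10s}; {e, r^8, r^3s, r^11s}; {e, r^4, r^8, r^12}; {e, r^8, r^4s, r^12s}; … (9 in all).
So G has 9 subgroups of order 4.

9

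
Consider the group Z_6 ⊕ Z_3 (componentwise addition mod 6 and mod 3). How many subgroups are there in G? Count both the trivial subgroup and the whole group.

|G| = 18, so by Lagrange every subgroup order divides 18. Divisors: 1, 2, 3, 6, 9, 18.
Subgroups by order — order 1: 1; order 2: 1; order 3: 4; order 6: 4; order 9: 1; order 18: 1.
Total: 1 + 1 + 4 + 4 + 1 + 1 = 12.

12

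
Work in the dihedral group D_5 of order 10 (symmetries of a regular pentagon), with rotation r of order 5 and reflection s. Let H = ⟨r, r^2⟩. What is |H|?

5

|⟨r⟩| = 5 and |⟨r^2⟩| = 5, so |H| is a multiple of lcm(5, 5) = 5 and divides |G| = 10.
Closing under the operation: H = {e, r, r^2, r^3, r^4}, so |H| = 5.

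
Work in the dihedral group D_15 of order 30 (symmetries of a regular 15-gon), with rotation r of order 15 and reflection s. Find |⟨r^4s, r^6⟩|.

10

|⟨r^4s⟩| = 2 and |⟨r^6⟩| = 5, so |H| is a multiple of lcm(2, 5) = 10 and divides |G| = 30.
Closing under the operation: H = {e, r^3, r^6, r^9, r^12, rs, r^4s, r^7s, r^10s, r^13s}, so |H| = 10.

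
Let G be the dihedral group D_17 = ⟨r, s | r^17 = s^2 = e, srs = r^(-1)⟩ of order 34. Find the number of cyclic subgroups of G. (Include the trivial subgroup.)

19

A cyclic subgroup of order d is generated by each of its φ(d) elements of order d, so the cyclic subgroups of order d number (#elements of order d)/φ(d).
Cyclic subgroups by order — order 1: 1; order 2: 17; order 17: 1.
Total: 19.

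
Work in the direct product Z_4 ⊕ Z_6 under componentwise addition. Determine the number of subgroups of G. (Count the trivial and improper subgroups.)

16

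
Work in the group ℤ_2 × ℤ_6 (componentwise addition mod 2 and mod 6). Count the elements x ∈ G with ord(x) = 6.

An element (a,b) has order lcm(ord(a), ord(b)); count pairs with lcm equal to 6.
Enumerating gives 6 such elements.

6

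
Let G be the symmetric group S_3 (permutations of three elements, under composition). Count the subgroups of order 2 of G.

3

|G| = 6 and 2 | 6, so subgroups of order 2 are possible by Lagrange.
The subgroups of order 2 are: {e, (1 2)}; {e, (1 3)}; {e, (2 3)}.
So G has 3 subgroups of order 2.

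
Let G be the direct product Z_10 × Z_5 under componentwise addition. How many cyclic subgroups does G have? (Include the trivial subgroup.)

14

Each element a generates a cyclic subgroup ⟨a⟩; distinct elements may generate the same one (a cyclic group of order d has φ(d) generators).
Cyclic subgroups by order — order 1: 1; order 2: 1; order 5: 6; order 10: 6.
Total: 14.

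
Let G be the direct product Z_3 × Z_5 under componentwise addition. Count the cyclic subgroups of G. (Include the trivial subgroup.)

A cyclic subgroup of order d is generated by each of its φ(d) elements of order d, so the cyclic subgroups of order d number (#elements of order d)/φ(d).
Cyclic subgroups by order — order 1: 1; order 3: 1; order 5: 1; order 15: 1.
Total: 4.

4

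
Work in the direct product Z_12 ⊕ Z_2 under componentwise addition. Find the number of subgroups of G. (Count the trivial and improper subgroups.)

|G| = 24, so by Lagrange every subgroup order divides 24. Divisors: 1, 2, 3, 4, 6, 8, 12, 24.
Subgroups by order — order 1: 1; order 2: 3; order 3: 1; order 4: 3; order 6: 3; order 8: 1; order 12: 3; order 24: 1.
Total: 1 + 3 + 1 + 3 + 3 + 1 + 3 + 1 = 16.

16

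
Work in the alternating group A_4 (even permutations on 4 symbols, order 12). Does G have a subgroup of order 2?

2 | 12. A subgroup of order 2 is {e, (1 2)(3 4)}.

Yes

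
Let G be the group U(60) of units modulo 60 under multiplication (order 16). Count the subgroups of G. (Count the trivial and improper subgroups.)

|G| = 16, so by Lagrange every subgroup order divides 16. Divisors: 1, 2, 4, 8, 16.
Subgroups by order — order 1: 1; order 2: 7; order 4: 11; order 8: 7; order 16: 1.
Total: 1 + 7 + 11 + 7 + 1 = 27.

27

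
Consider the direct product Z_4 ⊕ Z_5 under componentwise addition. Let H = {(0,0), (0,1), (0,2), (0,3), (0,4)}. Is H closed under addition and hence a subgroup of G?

Yes

|H| = 5 divides |G| = 20, consistent with Lagrange.
H contains the identity, every element's inverse is in H, and H is closed under +: it is a subgroup.
In fact H = ⟨(0,1)⟩.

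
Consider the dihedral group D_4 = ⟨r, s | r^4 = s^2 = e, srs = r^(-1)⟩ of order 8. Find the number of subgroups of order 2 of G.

5

|G| = 8 and 2 | 8, so subgroups of order 2 are possible by Lagrange.
The subgroups of order 2 are: {e, r^2}; {e, r^2s}; {e, r^3s}; {e, rs}; … (5 in all).
So G has 5 subgroups of order 2.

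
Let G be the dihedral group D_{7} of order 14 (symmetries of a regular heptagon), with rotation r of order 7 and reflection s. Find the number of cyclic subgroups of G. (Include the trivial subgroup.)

9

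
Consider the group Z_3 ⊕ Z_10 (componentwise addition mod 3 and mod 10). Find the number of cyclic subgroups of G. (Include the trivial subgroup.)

8

A cyclic subgroup of order d is generated by each of its φ(d) elements of order d, so the cyclic subgroups of order d number (#elements of order d)/φ(d).
Cyclic subgroups by order — order 1: 1; order 2: 1; order 3: 1; order 5: 1; order 6: 1; order 10: 1; order 15: 1; order 30: 1.
Total: 8.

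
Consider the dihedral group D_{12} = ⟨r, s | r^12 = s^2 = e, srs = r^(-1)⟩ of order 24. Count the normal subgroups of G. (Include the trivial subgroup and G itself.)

G has 34 subgroups. Checking conjugation-invariance by order — order 1: 1/1 normal; order 2: 1/13 normal; order 3: 1/1 normal; order 4: 1/7 normal; order 6: 1/5 normal; order 8: 0/3 normal; order 12: 3/3 normal; order 24: 1/1 normal.
Total normal subgroups: 9.

9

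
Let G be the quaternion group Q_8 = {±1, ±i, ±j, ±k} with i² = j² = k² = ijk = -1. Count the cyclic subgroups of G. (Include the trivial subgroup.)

Group the elements of G by the cyclic subgroup they generate; each cyclic subgroup of order d accounts for φ(d) elements.
Cyclic subgroups by order — order 1: 1; order 2: 1; order 4: 3.
Total: 5.

5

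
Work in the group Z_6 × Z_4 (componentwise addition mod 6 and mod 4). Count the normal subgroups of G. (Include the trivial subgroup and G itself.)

16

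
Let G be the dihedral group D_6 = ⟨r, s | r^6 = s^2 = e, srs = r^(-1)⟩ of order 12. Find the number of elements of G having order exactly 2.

7

The elements of order 2 are: r^3, s, rs, r^2s, r^3s, r^4s, r^5s.
That's 7.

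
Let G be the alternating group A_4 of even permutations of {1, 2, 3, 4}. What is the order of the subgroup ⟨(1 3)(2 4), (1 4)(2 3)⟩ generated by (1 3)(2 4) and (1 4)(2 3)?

|⟨(1 3)(2 4)⟩| = 2 and |⟨(1 4)(2 3)⟩| = 2, so |H| is a multiple of lcm(2, 2) = 2 and divides |G| = 12.
Closing under the operation: H = {e, (1 2)(3 4), (1 3)(2 4), (1 4)(2 3)}, so |H| = 4.

4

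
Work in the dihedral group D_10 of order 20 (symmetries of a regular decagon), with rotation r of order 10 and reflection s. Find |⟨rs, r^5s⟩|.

|⟨rs⟩| = 2 and |⟨r^5s⟩| = 2, so |H| is a multiple of lcm(2, 2) = 2 and divides |G| = 20.
Closing under the operation: H = {e, r^2, r^4, r^6, r^8, rs, r^3s, r^5s, r^7s, r^9s}, so |H| = 10.

10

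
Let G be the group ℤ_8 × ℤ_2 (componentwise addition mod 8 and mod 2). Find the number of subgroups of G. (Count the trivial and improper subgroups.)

|G| = 16, so by Lagrange every subgroup order divides 16. Divisors: 1, 2, 4, 8, 16.
Subgroups by order — order 1: 1; order 2: 3; order 4: 3; order 8: 3; order 16: 1.
Total: 1 + 3 + 3 + 3 + 1 = 11.

11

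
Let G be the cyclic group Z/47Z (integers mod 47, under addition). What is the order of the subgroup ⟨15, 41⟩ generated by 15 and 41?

|⟨15⟩| = 47 and |⟨41⟩| = 47, so |H| is a multiple of lcm(47, 47) = 47 and divides |G| = 47.
Closing {15, 41} under the group operation gives all of G, so |H| = 47.

47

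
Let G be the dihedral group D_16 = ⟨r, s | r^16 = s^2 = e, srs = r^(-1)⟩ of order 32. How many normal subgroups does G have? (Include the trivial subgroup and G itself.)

G has 36 subgroups. Checking conjugation-invariance by order — order 1: 1/1 normal; order 2: 1/17 normal; order 4: 1/9 normal; order 8: 1/5 normal; order 16: 3/3 normal; order 32: 1/1 normal.
Total normal subgroups: 8.

8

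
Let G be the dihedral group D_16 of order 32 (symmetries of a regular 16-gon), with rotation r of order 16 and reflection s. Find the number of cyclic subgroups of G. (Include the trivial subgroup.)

21

A cyclic subgroup of order d is generated by each of its φ(d) elements of order d, so the cyclic subgroups of order d number (#elements of order d)/φ(d).
Cyclic subgroups by order — order 1: 1; order 2: 17; order 4: 1; order 8: 1; order 16: 1.
Total: 21.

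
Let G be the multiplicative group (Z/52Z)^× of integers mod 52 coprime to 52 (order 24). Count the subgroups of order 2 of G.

|G| = 24 and 2 | 24, so subgroups of order 2 are possible by Lagrange.
The subgroups of order 2 are: {1, 25}; {1, 27}; {1, 51}.
So G has 3 subgroups of order 2.

3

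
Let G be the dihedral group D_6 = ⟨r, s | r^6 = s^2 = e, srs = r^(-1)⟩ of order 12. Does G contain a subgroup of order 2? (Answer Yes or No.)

2 | 12. A subgroup of order 2 is {e, r^2s}.

Yes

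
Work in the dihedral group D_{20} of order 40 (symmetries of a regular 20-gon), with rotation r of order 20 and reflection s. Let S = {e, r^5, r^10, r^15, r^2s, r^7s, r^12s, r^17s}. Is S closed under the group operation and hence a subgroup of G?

|S| = 8 divides |G| = 40, consistent with Lagrange.
S contains the identity, every element's inverse is in S, and S is closed under ·: it is a subgroup.

Yes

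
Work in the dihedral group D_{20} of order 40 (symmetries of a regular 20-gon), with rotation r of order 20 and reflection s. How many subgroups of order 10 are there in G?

5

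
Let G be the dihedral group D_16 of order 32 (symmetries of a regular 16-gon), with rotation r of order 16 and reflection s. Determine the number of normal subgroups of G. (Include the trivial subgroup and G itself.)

8

G has 36 subgroups. Checking conjugation-invariance by order — order 1: 1/1 normal; order 2: 1/17 normal; order 4: 1/9 normal; order 8: 1/5 normal; order 16: 3/3 normal; order 32: 1/1 normal.
Total normal subgroups: 8.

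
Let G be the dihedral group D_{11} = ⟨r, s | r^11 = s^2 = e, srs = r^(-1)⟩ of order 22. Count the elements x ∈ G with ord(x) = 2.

Enumerating element orders in G gives 11 elements of order 2.

11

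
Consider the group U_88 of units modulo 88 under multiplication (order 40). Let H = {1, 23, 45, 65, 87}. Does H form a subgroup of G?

No

Closure fails: 65 · 45 = 21 ∉ H. So H is not a subgroup.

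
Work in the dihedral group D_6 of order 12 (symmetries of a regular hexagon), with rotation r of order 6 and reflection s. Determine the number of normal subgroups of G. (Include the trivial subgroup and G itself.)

7

G has 16 subgroups. Checking conjugation-invariance by order — order 1: 1/1 normal; order 2: 1/7 normal; order 3: 1/1 normal; order 4: 0/3 normal; order 6: 3/3 normal; order 12: 1/1 normal.
Total normal subgroups: 7.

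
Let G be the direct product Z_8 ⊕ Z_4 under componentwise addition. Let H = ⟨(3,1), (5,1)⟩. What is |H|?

|⟨(3,1)⟩| = 8 and |⟨(5,1)⟩| = 8, so |H| is a multiple of lcm(8, 8) = 8 and divides |G| = 32.
Closing under the operation: H = {(0,0), (0,2), (1,1), (1,3), (2,0), (2,2), (3,1), (3,3), (4,0), (4,2), (5,1), (5,3), (6,0), (6,2), (7,1), (7,3)}, so |H| = 16.

16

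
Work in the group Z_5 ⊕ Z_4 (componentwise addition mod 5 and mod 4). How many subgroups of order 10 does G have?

1

|G| = 20 and 10 | 20, so subgroups of order 10 are possible by Lagrange.
The subgroups of order 10 are: {(0,0), (0,2), (1,0), (1,2), (2,0), (2,2), (3,0), (3,2), (4,0), (4,2)}.
So G has 1 subgroup of order 10.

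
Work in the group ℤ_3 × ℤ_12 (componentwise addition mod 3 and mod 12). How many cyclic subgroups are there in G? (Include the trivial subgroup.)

Each element a generates a cyclic subgroup ⟨a⟩; distinct elements may generate the same one (a cyclic group of order d has φ(d) generators).
Cyclic subgroups by order — order 1: 1; order 2: 1; order 3: 4; order 4: 1; order 6: 4; order 12: 4.
Total: 15.

15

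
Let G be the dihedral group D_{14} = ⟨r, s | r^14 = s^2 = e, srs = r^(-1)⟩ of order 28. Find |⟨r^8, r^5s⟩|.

14

|⟨r^8⟩| = 7 and |⟨r^5s⟩| = 2, so |H| is a multiple of lcm(7, 2) = 14 and divides |G| = 28.
Closing under the operation: H = {e, r^2, r^4, r^6, r^8, r^10, r^12, rs, r^3s, r^5s, r^7s, r^9s, r^11s, r^13s}, so |H| = 14.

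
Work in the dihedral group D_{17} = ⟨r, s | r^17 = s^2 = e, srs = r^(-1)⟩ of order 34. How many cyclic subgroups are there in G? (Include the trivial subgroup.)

19

Group the elements of G by the cyclic subgroup they generate; each cyclic subgroup of order d accounts for φ(d) elements.
Cyclic subgroups by order — order 1: 1; order 2: 17; order 17: 1.
Total: 19.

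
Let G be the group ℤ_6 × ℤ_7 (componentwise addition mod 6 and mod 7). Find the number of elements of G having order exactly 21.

12

An element (a,b) has order lcm(ord(a), ord(b)); count pairs with lcm equal to 21.
Enumerating gives 12 such elements.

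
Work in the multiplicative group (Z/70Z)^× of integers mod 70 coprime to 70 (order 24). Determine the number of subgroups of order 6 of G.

3

|G| = 24 and 6 | 24, so subgroups of order 6 are possible by Lagrange.
The subgroups of order 6 are: {1, 11, 19, 51, 59, 69}; {1, 9, 11, 29, 39, 51}; {1, 11, 31, 41, 51, 61}.
So G has 3 subgroups of order 6.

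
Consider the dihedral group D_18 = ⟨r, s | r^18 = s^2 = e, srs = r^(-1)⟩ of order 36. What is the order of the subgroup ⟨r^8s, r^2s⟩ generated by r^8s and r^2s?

|⟨r^8s⟩| = 2 and |⟨r^2s⟩| = 2, so |H| is a multiple of lcm(2, 2) = 2 and divides |G| = 36.
Closing under the operation: H = {e, r^6, r^12, r^2s, r^8s, r^14s}, so |H| = 6.

6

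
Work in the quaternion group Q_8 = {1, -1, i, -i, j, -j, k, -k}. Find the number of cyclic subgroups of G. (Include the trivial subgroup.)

5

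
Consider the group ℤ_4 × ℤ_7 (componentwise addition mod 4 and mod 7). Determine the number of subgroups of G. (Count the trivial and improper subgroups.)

|G| = 28, so by Lagrange every subgroup order divides 28. Divisors: 1, 2, 4, 7, 14, 28.
Subgroups by order — order 1: 1; order 2: 1; order 4: 1; order 7: 1; order 14: 1; order 28: 1.
Total: 1 + 1 + 1 + 1 + 1 + 1 = 6.

6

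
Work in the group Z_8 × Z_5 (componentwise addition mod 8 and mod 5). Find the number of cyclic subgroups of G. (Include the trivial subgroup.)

Each element a generates a cyclic subgroup ⟨a⟩; distinct elements may generate the same one (a cyclic group of order d has φ(d) generators).
Cyclic subgroups by order — order 1: 1; order 2: 1; order 4: 1; order 5: 1; order 8: 1; order 10: 1; order 20: 1; order 40: 1.
Total: 8.

8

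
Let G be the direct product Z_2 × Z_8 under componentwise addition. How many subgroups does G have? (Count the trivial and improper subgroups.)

11

|G| = 16, so by Lagrange every subgroup order divides 16. Divisors: 1, 2, 4, 8, 16.
Subgroups by order — order 1: 1; order 2: 3; order 4: 3; order 8: 3; order 16: 1.
Total: 1 + 3 + 3 + 3 + 1 = 11.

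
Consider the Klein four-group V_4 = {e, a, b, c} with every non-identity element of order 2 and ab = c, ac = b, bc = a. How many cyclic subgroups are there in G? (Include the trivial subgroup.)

Each element a generates a cyclic subgroup ⟨a⟩; distinct elements may generate the same one (a cyclic group of order d has φ(d) generators).
Cyclic subgroups by order — order 1: 1; order 2: 3.
Total: 4.

4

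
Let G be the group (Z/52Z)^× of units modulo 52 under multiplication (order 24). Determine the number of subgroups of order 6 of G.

|G| = 24 and 6 | 24, so subgroups of order 6 are possible by Lagrange.
The subgroups of order 6 are: {1, 9, 17, 25, 29, 49}; {1, 9, 23, 29, 43, 51}; {1, 3, 9, 27, 29, 35}.
So G has 3 subgroups of order 6.

3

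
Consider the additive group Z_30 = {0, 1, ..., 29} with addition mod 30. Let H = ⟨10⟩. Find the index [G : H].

|⟨10⟩| = 3 and |G| = 30.
By Lagrange, [G : H] = |G|/|H| = 30/3 = 10.

10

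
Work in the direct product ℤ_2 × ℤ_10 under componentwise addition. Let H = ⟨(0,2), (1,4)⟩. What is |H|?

10

|⟨(0,2)⟩| = 5 and |⟨(1,4)⟩| = 10, so |H| is a multiple of lcm(5, 10) = 10 and divides |G| = 20.
Closing under the operation: H = {(0,0), (0,2), (0,4), (0,6), (0,8), (1,0), (1,2), (1,4), (1,6), (1,8)}, so |H| = 10.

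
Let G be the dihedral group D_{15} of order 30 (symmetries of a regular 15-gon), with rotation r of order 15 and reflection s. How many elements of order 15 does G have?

8

The elements of order 15 are: r, r^2, r^4, r^7, r^8, r^11, r^13, r^14.
That's 8.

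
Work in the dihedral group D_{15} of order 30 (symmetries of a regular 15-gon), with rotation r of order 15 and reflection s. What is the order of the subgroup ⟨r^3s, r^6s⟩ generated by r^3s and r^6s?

|⟨r^3s⟩| = 2 and |⟨r^6s⟩| = 2, so |H| is a multiple of lcm(2, 2) = 2 and divides |G| = 30.
Closing under the operation: H = {e, r^3, r^6, r^9, r^12, s, r^3s, r^6s, r^9s, r^12s}, so |H| = 10.

10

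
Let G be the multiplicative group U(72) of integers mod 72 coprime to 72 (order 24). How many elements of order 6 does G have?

14

Enumerating element orders in G gives 14 elements of order 6.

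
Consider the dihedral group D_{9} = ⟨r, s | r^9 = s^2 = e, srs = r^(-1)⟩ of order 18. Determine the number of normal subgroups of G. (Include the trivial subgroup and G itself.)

G has 16 subgroups. Checking conjugation-invariance by order — order 1: 1/1 normal; order 2: 0/9 normal; order 3: 1/1 normal; order 6: 0/3 normal; order 9: 1/1 normal; order 18: 1/1 normal.
Total normal subgroups: 4.

4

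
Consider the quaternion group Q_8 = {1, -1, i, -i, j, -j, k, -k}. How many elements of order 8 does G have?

No element of G has order 8 (even though 8 | 8).

0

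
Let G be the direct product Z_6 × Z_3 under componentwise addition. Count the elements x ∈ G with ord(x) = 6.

8

An element (a,b) has order lcm(ord(a), ord(b)); count pairs with lcm equal to 6.
Enumerating gives 8 such elements.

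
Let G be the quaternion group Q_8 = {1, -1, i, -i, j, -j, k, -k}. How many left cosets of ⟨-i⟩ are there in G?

|⟨-i⟩| = 4 and |G| = 8.
By Lagrange, [G : H] = |G|/|H| = 8/4 = 2.

2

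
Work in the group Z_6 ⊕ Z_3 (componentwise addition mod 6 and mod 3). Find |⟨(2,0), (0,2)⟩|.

|⟨(2,0)⟩| = 3 and |⟨(0,2)⟩| = 3, so |H| is a multiple of lcm(3, 3) = 3 and divides |G| = 18.
Closing under the operation: H = {(0,0), (0,1), (0,2), (2,0), (2,1), (2,2), (4,0), (4,1), (4,2)}, so |H| = 9.

9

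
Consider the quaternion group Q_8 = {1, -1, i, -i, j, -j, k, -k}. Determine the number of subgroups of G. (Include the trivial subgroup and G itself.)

|G| = 8, so by Lagrange every subgroup order divides 8. Divisors: 1, 2, 4, 8.
Subgroups by order — order 1: 1; order 2: 1; order 4: 3; order 8: 1.
Total: 1 + 1 + 3 + 1 = 6.

6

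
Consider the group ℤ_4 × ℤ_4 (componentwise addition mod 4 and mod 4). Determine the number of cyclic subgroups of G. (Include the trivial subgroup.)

Group the elements of G by the cyclic subgroup they generate; each cyclic subgroup of order d accounts for φ(d) elements.
Cyclic subgroups by order — order 1: 1; order 2: 3; order 4: 6.
Total: 10.

10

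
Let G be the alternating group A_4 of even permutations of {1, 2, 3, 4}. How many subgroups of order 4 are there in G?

1

|G| = 12 and 4 | 12, so subgroups of order 4 are possible by Lagrange.
The subgroups of order 4 are: {e, (1 2)(3 4), (1 3)(2 4), (1 4)(2 3)}.
So G has 1 subgroup of order 4.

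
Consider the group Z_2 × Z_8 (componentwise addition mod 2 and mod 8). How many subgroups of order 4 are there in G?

|G| = 16 and 4 | 16, so subgroups of order 4 are possible by Lagrange.
The subgroups of order 4 are: {(0,0), (0,2), (0,4), (0,6)}; {(0,0), (0,4), (1,0), (1,4)}; {(0,0), (0,4), (1,2), (1,6)}.
So G has 3 subgroups of order 4.

3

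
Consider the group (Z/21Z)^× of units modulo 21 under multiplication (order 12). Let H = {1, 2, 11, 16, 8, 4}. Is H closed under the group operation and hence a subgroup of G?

Yes

|H| = 6 divides |G| = 12, consistent with Lagrange.
H contains the identity, every element's inverse is in H, and H is closed under ·: it is a subgroup.
In fact H = ⟨2⟩.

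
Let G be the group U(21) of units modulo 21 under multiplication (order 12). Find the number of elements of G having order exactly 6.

The elements of order 6 are: 2, 5, 10, 11, 17, 19.
That's 6.

6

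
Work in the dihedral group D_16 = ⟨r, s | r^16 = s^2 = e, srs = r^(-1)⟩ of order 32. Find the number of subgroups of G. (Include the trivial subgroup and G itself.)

36

|G| = 32, so by Lagrange every subgroup order divides 32. Divisors: 1, 2, 4, 8, 16, 32.
Subgroups by order — order 1: 1; order 2: 17; order 4: 9; order 8: 5; order 16: 3; order 32: 1.
Total: 1 + 17 + 9 + 5 + 3 + 1 = 36.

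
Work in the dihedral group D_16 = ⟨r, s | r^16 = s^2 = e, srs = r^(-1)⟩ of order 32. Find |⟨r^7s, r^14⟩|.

16

|⟨r^7s⟩| = 2 and |⟨r^14⟩| = 8, so |H| is a multiple of lcm(2, 8) = 8 and divides |G| = 32.
Closing under the operation: H = {e, r^2, r^4, r^6, r^8, r^10, r^12, r^14, rs, r^3s, r^5s, r^7s, r^9s, r^11s, r^13s, r^15s}, so |H| = 16.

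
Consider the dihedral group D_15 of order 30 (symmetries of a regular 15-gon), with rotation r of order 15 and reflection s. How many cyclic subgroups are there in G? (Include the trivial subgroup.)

19

A cyclic subgroup of order d is generated by each of its φ(d) elements of order d, so the cyclic subgroups of order d number (#elements of order d)/φ(d).
Cyclic subgroups by order — order 1: 1; order 2: 15; order 3: 1; order 5: 1; order 15: 1.
Total: 19.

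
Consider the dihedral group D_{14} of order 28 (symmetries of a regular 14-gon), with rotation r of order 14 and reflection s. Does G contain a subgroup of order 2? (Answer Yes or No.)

2 | 28. A subgroup of order 2 is {e, r^10s}.

Yes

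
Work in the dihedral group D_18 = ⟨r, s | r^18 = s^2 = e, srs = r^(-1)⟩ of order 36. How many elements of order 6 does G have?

2

The elements of order 6 are: r^3, r^15.
That's 2.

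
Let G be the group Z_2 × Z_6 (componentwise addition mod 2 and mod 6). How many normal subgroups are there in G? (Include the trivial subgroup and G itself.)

10

G is abelian, so every subgroup is normal.
G has 10 subgroups in total, hence 10 normal subgroups.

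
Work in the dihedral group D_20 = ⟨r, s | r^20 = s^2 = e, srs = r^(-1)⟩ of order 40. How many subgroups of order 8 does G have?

|G| = 40 and 8 | 40, so subgroups of order 8 are possible by Lagrange.
The subgroups of order 8 are: {e, r^5, r^10, r^15, s, r^5s, r^10s, r^15s}; {e, r^5, r^10, r^15, rs, r^6s, r^11s, r^16s}; {e, r^5, r^10, r^15, r^2s, r^7s, r^12s, r^17s}; {e, r^5, r^10, r^15, r^3s, r^8s, r^13s, r^18s}; … (5 in all).
So G has 5 subgroups of order 8.

5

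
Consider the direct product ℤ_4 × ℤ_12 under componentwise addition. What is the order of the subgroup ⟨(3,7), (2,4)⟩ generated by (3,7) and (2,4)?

|⟨(3,7)⟩| = 12 and |⟨(2,4)⟩| = 6, so |H| is a multiple of lcm(12, 6) = 12 and divides |G| = 48.
Closing under the operation: H = {(0,0), (0,2), (0,4), (0,6), (0,8), (0,10), (1,1), (1,3), (1,5), (1,7), (1,9), (1,11), (2,0), (2,2), (2,4), (2,6), (2,8), (2,10), (3,1), (3,3), (3,5), (3,7), (3,9), (3,11)}, so |H| = 24.

24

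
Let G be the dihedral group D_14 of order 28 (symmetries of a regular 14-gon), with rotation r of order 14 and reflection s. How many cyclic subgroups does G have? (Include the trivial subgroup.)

18

A cyclic subgroup of order d is generated by each of its φ(d) elements of order d, so the cyclic subgroups of order d number (#elements of order d)/φ(d).
Cyclic subgroups by order — order 1: 1; order 2: 15; order 7: 1; order 14: 1.
Total: 18.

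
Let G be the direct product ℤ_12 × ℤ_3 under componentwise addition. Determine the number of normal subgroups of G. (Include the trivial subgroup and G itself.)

18

G is abelian, so every subgroup is normal.
G has 18 subgroups in total, hence 18 normal subgroups.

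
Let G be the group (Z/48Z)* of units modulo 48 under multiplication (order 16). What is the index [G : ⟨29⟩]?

|⟨29⟩| = 4 and |G| = 16.
By Lagrange, [G : H] = |G|/|H| = 16/4 = 4.

4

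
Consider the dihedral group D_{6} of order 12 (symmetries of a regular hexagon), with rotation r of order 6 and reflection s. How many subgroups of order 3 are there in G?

1

|G| = 12 and 3 | 12, so subgroups of order 3 are possible by Lagrange.
The subgroups of order 3 are: {e, r^2, r^4}.
So G has 1 subgroup of order 3.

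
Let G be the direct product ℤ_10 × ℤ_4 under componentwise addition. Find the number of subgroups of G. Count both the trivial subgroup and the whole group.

16

|G| = 40, so by Lagrange every subgroup order divides 40. Divisors: 1, 2, 4, 5, 8, 10, 20, 40.
Subgroups by order — order 1: 1; order 2: 3; order 4: 3; order 5: 1; order 8: 1; order 10: 3; order 20: 3; order 40: 1.
Total: 1 + 3 + 3 + 1 + 1 + 3 + 3 + 1 = 16.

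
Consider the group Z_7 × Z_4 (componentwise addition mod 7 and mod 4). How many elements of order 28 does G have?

12

An element (a,b) has order lcm(ord(a), ord(b)); count pairs with lcm equal to 28.
Enumerating gives 12 such elements.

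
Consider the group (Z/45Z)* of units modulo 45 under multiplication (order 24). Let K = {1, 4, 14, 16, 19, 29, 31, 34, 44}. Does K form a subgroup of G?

No

|K| = 9 does not divide |G| = 24, so by Lagrange K is not a subgroup.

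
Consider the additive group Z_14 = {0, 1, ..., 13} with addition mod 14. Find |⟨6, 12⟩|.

7

|⟨6⟩| = 7 and |⟨12⟩| = 7, so |H| is a multiple of lcm(7, 7) = 7 and divides |G| = 14.
Closing under the operation: H = {0, 2, 4, 6, 8, 10, 12}, so |H| = 7.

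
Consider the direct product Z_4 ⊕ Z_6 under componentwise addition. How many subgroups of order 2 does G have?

|G| = 24 and 2 | 24, so subgroups of order 2 are possible by Lagrange.
The subgroups of order 2 are: {(0,0), (0,3)}; {(0,0), (2,0)}; {(0,0), (2,3)}.
So G has 3 subgroups of order 2.

3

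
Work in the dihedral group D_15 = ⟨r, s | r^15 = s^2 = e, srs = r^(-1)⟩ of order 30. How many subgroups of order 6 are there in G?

5

|G| = 30 and 6 | 30, so subgroups of order 6 are possible by Lagrange.
The subgroups of order 6 are: {e, r^5, r^10, s, r^5s, r^10s}; {e, r^5, r^10, rs, r^6s, r^11s}; {e, r^5, r^10, r^2s, r^7s, r^12s}; {e, r^5, r^10, r^3s, r^8s, r^13s}; … (5 in all).
So G has 5 subgroups of order 6.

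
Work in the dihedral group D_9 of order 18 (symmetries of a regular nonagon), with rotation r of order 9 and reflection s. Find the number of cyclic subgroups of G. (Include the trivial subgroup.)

A cyclic subgroup of order d is generated by each of its φ(d) elements of order d, so the cyclic subgroups of order d number (#elements of order d)/φ(d).
Cyclic subgroups by order — order 1: 1; order 2: 9; order 3: 1; order 9: 1.
Total: 12.

12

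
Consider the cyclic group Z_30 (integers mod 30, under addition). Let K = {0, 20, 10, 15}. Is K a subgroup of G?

No

|K| = 4 does not divide |G| = 30, so by Lagrange K is not a subgroup.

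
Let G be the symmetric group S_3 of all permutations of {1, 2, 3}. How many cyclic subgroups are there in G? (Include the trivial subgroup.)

5

A cyclic subgroup of order d is generated by each of its φ(d) elements of order d, so the cyclic subgroups of order d number (#elements of order d)/φ(d).
Cyclic subgroups by order — order 1: 1; order 2: 3; order 3: 1.
Total: 5.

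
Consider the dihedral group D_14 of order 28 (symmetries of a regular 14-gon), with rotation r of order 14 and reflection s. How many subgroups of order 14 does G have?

|G| = 28 and 14 | 28, so subgroups of order 14 are possible by Lagrange.
The subgroups of order 14 are: {e, r, r^2, r^3, r^4, r^5, r^6, r^7, r^8, r^9, r^10, r^11, r^12, r^13}; {e, r^2, r^4, r^6, r^8, r^10, r^12, s, r^2s, r^4s, r^6s, r^8s, r^10s, r^12s}; {e, r^2, r^4, r^6, r^8, r^10, r^12, rs, r^3s, r^5s, r^7s, r^9s, r^11s, r^13s}.
So G has 3 subgroups of order 14.

3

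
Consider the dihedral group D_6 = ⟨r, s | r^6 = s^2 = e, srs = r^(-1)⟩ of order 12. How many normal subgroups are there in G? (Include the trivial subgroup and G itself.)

7

G has 16 subgroups. Checking conjugation-invariance by order — order 1: 1/1 normal; order 2: 1/7 normal; order 3: 1/1 normal; order 4: 0/3 normal; order 6: 3/3 normal; order 12: 1/1 normal.
Total normal subgroups: 7.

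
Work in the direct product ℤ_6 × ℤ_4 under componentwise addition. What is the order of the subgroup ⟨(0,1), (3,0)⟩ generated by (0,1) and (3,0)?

|⟨(0,1)⟩| = 4 and |⟨(3,0)⟩| = 2, so |H| is a multiple of lcm(4, 2) = 4 and divides |G| = 24.
Closing under the operation: H = {(0,0), (0,1), (0,2), (0,3), (3,0), (3,1), (3,2), (3,3)}, so |H| = 8.

8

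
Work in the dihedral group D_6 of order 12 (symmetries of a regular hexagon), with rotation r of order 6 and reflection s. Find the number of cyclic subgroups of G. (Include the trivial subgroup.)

10

Each element a generates a cyclic subgroup ⟨a⟩; distinct elements may generate the same one (a cyclic group of order d has φ(d) generators).
Cyclic subgroups by order — order 1: 1; order 2: 7; order 3: 1; order 6: 1.
Total: 10.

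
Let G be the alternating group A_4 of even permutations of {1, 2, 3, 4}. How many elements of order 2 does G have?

3

The elements of order 2 are: (1 2)(3 4), (1 3)(2 4), (1 4)(2 3).
That's 3.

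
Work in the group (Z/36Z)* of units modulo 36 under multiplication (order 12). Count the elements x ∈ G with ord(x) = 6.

6

The elements of order 6 are: 5, 7, 11, 23, 29, 31.
That's 6.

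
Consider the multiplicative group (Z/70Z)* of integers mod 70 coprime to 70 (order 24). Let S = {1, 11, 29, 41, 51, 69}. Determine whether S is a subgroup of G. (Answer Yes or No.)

Closure fails: 51 · 69 = 19 ∉ S. So S is not a subgroup.

No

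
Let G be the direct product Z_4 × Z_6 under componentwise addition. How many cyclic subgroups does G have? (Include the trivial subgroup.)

12

Group the elements of G by the cyclic subgroup they generate; each cyclic subgroup of order d accounts for φ(d) elements.
Cyclic subgroups by order — order 1: 1; order 2: 3; order 3: 1; order 4: 2; order 6: 3; order 12: 2.
Total: 12.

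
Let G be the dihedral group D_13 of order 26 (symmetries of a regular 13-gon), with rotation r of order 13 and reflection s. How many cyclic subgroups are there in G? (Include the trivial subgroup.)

15

Each element a generates a cyclic subgroup ⟨a⟩; distinct elements may generate the same one (a cyclic group of order d has φ(d) generators).
Cyclic subgroups by order — order 1: 1; order 2: 13; order 13: 1.
Total: 15.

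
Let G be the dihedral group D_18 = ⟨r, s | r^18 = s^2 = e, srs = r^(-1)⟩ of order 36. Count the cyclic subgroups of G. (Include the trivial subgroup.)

24

Each element a generates a cyclic subgroup ⟨a⟩; distinct elements may generate the same one (a cyclic group of order d has φ(d) generators).
Cyclic subgroups by order — order 1: 1; order 2: 19; order 3: 1; order 6: 1; order 9: 1; order 18: 1.
Total: 24.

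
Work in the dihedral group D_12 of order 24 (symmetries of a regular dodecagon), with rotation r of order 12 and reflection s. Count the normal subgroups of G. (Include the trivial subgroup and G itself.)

G has 34 subgroups. Checking conjugation-invariance by order — order 1: 1/1 normal; order 2: 1/13 normal; order 3: 1/1 normal; order 4: 1/7 normal; order 6: 1/5 normal; order 8: 0/3 normal; order 12: 3/3 normal; order 24: 1/1 normal.
Total normal subgroups: 9.

9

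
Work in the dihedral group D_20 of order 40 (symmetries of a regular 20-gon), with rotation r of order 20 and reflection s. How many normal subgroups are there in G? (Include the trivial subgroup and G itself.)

9

G has 48 subgroups. Checking conjugation-invariance by order — order 1: 1/1 normal; order 2: 1/21 normal; order 4: 1/11 normal; order 5: 1/1 normal; order 8: 0/5 normal; order 10: 1/5 normal; order 20: 3/3 normal; order 40: 1/1 normal.
Total normal subgroups: 9.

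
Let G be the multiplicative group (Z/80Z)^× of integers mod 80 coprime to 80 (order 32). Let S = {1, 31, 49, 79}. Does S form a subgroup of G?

|S| = 4 divides |G| = 32, consistent with Lagrange.
S contains the identity, every element's inverse is in S, and S is closed under ·: it is a subgroup.

Yes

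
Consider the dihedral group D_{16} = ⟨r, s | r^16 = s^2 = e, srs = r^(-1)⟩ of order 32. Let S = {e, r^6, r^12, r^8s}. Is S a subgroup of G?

No

r^12 ∈ S but its inverse r^4 ∉ S, so S is not a subgroup.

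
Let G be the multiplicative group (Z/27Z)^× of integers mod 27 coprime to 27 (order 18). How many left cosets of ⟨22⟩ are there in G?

|⟨22⟩| = 9 and |G| = 18.
By Lagrange, [G : H] = |G|/|H| = 18/9 = 2.

2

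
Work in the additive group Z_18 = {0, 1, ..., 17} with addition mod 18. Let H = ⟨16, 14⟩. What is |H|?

|⟨16⟩| = 9 and |⟨14⟩| = 9, so |H| is a multiple of lcm(9, 9) = 9 and divides |G| = 18.
Closing under the operation: H = {0, 2, 4, 6, 8, 10, 12, 14, 16}, so |H| = 9.

9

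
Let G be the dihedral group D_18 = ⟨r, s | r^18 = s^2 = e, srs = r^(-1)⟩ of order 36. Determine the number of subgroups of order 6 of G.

7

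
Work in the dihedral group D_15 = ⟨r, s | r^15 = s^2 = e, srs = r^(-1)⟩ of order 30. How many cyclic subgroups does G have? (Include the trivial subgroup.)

19

Group the elements of G by the cyclic subgroup they generate; each cyclic subgroup of order d accounts for φ(d) elements.
Cyclic subgroups by order — order 1: 1; order 2: 15; order 3: 1; order 5: 1; order 15: 1.
Total: 19.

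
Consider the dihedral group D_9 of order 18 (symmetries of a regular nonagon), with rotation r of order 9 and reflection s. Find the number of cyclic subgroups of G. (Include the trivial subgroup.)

Each element a generates a cyclic subgroup ⟨a⟩; distinct elements may generate the same one (a cyclic group of order d has φ(d) generators).
Cyclic subgroups by order — order 1: 1; order 2: 9; order 3: 1; order 9: 1.
Total: 12.

12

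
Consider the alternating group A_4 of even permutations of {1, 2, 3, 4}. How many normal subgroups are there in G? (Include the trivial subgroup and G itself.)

3

G has 10 subgroups. Checking conjugation-invariance by order — order 1: 1/1 normal; order 2: 0/3 normal; order 3: 0/4 normal; order 4: 1/1 normal; order 12: 1/1 normal.
Total normal subgroups: 3.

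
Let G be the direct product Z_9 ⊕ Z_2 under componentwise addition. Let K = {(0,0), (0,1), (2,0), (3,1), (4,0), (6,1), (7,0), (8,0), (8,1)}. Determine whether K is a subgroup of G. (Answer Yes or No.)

(4,0) ∈ K but its inverse (5,0) ∉ K, so K is not a subgroup.

No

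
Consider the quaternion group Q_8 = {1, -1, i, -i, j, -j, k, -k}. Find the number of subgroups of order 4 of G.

|G| = 8 and 4 | 8, so subgroups of order 4 are possible by Lagrange.
The subgroups of order 4 are: {1, -1, i, -i}; {1, -1, j, -j}; {1, -1, k, -k}.
So G has 3 subgroups of order 4.

3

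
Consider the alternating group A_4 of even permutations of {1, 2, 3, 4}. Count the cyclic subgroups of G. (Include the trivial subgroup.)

Each element a generates a cyclic subgroup ⟨a⟩; distinct elements may generate the same one (a cyclic group of order d has φ(d) generators).
Cyclic subgroups by order — order 1: 1; order 2: 3; order 3: 4.
Total: 8.

8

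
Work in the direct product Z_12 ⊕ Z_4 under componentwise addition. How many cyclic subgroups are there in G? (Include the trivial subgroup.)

Group the elements of G by the cyclic subgroup they generate; each cyclic subgroup of order d accounts for φ(d) elements.
Cyclic subgroups by order — order 1: 1; order 2: 3; order 3: 1; order 4: 6; order 6: 3; order 12: 6.
Total: 20.

20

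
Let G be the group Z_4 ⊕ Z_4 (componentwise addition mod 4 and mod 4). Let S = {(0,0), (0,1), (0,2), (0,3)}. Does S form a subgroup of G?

|S| = 4 divides |G| = 16, consistent with Lagrange.
S contains the identity, every element's inverse is in S, and S is closed under +: it is a subgroup.
In fact S = ⟨(0,1)⟩.

Yes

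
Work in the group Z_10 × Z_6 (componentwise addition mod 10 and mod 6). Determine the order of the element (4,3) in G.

The order of (4,3) in Z_10 × Z_6 is lcm(ord(4) in Z_10, ord(3) in Z_6).
ord(4) = 5 and ord(3) = 2, so |⟨(4,3)⟩| = lcm(5, 2) = 10.

10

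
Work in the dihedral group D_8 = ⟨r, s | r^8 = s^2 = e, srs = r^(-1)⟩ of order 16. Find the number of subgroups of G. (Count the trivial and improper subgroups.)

|G| = 16, so by Lagrange every subgroup order divides 16. Divisors: 1, 2, 4, 8, 16.
Subgroups by order — order 1: 1; order 2: 9; order 4: 5; order 8: 3; order 16: 1.
Total: 1 + 9 + 5 + 3 + 1 = 19.

19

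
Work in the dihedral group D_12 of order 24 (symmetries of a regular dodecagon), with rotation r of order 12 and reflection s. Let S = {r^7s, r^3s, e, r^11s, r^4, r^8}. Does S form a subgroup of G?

Yes

|S| = 6 divides |G| = 24, consistent with Lagrange.
S contains the identity, every element's inverse is in S, and S is closed under ·: it is a subgroup.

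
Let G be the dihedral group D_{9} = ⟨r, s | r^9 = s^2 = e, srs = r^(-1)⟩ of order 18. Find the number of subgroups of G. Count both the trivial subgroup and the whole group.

|G| = 18, so by Lagrange every subgroup order divides 18. Divisors: 1, 2, 3, 6, 9, 18.
Subgroups by order — order 1: 1; order 2: 9; order 3: 1; order 6: 3; order 9: 1; order 18: 1.
Total: 1 + 9 + 1 + 3 + 1 + 1 = 16.

16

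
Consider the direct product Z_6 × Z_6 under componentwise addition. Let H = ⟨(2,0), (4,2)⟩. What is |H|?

|⟨(2,0)⟩| = 3 and |⟨(4,2)⟩| = 3, so |H| is a multiple of lcm(3, 3) = 3 and divides |G| = 36.
Closing under the operation: H = {(0,0), (0,2), (0,4), (2,0), (2,2), (2,4), (4,0), (4,2), (4,4)}, so |H| = 9.

9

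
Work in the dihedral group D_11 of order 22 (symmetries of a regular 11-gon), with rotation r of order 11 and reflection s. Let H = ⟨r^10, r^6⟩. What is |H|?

|⟨r^10⟩| = 11 and |⟨r^6⟩| = 11, so |H| is a multiple of lcm(11, 11) = 11 and divides |G| = 22.
Closing under the operation: H = {e, r, r^2, r^3, r^4, r^5, r^6, r^7, r^8, r^9, r^10}, so |H| = 11.

11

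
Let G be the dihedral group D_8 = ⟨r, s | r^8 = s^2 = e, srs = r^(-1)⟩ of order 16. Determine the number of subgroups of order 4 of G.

5

|G| = 16 and 4 | 16, so subgroups of order 4 are possible by Lagrange.
The subgroups of order 4 are: {e, r^2, r^4, r^6}; {e, r^4, r^2s, r^6s}; {e, r^4, r^3s, r^7s}; {e, r^4, s, r^4s}; … (5 in all).
So G has 5 subgroups of order 4.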